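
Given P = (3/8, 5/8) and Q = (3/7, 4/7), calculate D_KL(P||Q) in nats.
0.0059 nats

KL divergence: D_KL(P||Q) = Σ p(x) log(p(x)/q(x))

Computing term by term:
  x=0: 3/8 × log_e[(3/8)/(3/7)] = 3/8 × -0.1335 = -0.0501
  x=1: 5/8 × log_e[(5/8)/(4/7)] = 5/8 × 0.0896 = 0.0560

D_KL(P||Q) = 0.0059 nats

Note: KL divergence is always non-negative and equals 0 iff P = Q.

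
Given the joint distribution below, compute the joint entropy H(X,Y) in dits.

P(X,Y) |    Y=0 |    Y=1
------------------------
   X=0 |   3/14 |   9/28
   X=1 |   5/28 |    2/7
0.5908 dits

Joint entropy is H(X,Y) = -Σ_{x,y} p(x,y) log p(x,y).

Summing over all non-zero entries:
H(X,Y) = -[3/14·log_10(3/14) + 9/28·log_10(9/28) + 5/28·log_10(5/28) + 2/7·log_10(2/7)]
H(X,Y) = 0.5908 dits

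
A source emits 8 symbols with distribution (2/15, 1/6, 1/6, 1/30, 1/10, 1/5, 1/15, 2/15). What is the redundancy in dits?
0.0429 dits

Redundancy measures how far a source is from maximum entropy:
R = H_max - H(X)

Maximum entropy for 8 symbols: H_max = log_10(8) = 0.9031 dits
Actual entropy: H(X) = 0.8602 dits
Redundancy: R = 0.9031 - 0.8602 = 0.0429 dits

This redundancy represents potential for compression: the source could be compressed by 0.0429 dits per symbol.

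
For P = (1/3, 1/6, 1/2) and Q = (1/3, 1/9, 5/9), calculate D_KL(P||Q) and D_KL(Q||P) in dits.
D_KL(P||Q) = 0.0065, D_KL(Q||P) = 0.0059

KL divergence is not symmetric: D_KL(P||Q) ≠ D_KL(Q||P) in general.

D_KL(P||Q) = 0.0065 dits
D_KL(Q||P) = 0.0059 dits

No, they are not equal!

This asymmetry is why KL divergence is not a true distance metric.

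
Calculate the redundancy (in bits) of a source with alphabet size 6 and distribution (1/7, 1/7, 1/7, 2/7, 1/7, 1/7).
0.0633 bits

Redundancy measures how far a source is from maximum entropy:
R = H_max - H(X)

Maximum entropy for 6 symbols: H_max = log_2(6) = 2.5850 bits
Actual entropy: H(X) = 2.5216 bits
Redundancy: R = 2.5850 - 2.5216 = 0.0633 bits

This redundancy represents potential for compression: the source could be compressed by 0.0633 bits per symbol.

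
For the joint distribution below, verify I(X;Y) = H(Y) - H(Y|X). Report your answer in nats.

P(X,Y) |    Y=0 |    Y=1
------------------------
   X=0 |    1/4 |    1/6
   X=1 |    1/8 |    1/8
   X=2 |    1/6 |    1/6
I(X;Y) = 0.0049 nats

Mutual information has multiple equivalent forms:
- I(X;Y) = H(X) - H(X|Y)
- I(X;Y) = H(Y) - H(Y|X)
- I(X;Y) = H(X) + H(Y) - H(X,Y)

Computing all quantities:
H(X) = 1.0776, H(Y) = 0.6897, H(X,Y) = 1.7623
H(X|Y) = 1.0726, H(Y|X) = 0.6848

Verification:
H(X) - H(X|Y) = 1.0776 - 1.0726 = 0.0049
H(Y) - H(Y|X) = 0.6897 - 0.6848 = 0.0049
H(X) + H(Y) - H(X,Y) = 1.0776 + 0.6897 - 1.7623 = 0.0049

All forms give I(X;Y) = 0.0049 nats. ✓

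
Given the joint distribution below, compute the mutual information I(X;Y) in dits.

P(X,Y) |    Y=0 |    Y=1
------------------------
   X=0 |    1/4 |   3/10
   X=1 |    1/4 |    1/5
0.0022 dits

Mutual information: I(X;Y) = H(X) + H(Y) - H(X,Y)

Marginals:
P(X) = (11/20, 9/20), H(X) = 0.2989 dits
P(Y) = (1/2, 1/2), H(Y) = 0.3010 dits

Joint entropy: H(X,Y) = 0.5977 dits

I(X;Y) = 0.2989 + 0.3010 - 0.5977 = 0.0022 dits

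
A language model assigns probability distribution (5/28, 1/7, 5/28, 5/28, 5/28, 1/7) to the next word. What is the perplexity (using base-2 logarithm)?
5.9687

Perplexity is 2^H (or exp(H) for natural log).

First, H = -Σ p log p = 2.5774 bits
Perplexity = 2^2.5774 = 5.9687

Interpretation: The model's uncertainty is equivalent to choosing uniformly among 6.0 options.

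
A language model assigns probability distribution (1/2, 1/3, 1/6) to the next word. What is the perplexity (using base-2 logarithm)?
2.7495

Perplexity is 2^H (or exp(H) for natural log).

First, H = -Σ p log p = 1.4591 bits
Perplexity = 2^1.4591 = 2.7495

Interpretation: The model's uncertainty is equivalent to choosing uniformly among 2.7 options.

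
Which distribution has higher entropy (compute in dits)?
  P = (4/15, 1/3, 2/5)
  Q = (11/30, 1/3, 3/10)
Q

Computing entropies in dits:
H(P) = 0.4713
H(Q) = 0.4757

Distribution Q has higher entropy.

Intuition: The distribution closer to uniform (more spread out) has higher entropy.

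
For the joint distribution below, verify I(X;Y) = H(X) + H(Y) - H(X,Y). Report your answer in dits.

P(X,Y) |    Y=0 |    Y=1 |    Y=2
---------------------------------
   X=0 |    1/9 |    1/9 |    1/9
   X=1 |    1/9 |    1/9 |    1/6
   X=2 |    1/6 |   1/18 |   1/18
I(X;Y) = 0.0172 dits

Mutual information has multiple equivalent forms:
- I(X;Y) = H(X) - H(X|Y)
- I(X;Y) = H(Y) - H(Y|X)
- I(X;Y) = H(X) + H(Y) - H(X,Y)

Computing all quantities:
H(X) = 0.4731, H(Y) = 0.4731, H(X,Y) = 0.9290
H(X|Y) = 0.4559, H(Y|X) = 0.4559

Verification:
H(X) - H(X|Y) = 0.4731 - 0.4559 = 0.0172
H(Y) - H(Y|X) = 0.4731 - 0.4559 = 0.0172
H(X) + H(Y) - H(X,Y) = 0.4731 + 0.4731 - 0.9290 = 0.0172

All forms give I(X;Y) = 0.0172 dits. ✓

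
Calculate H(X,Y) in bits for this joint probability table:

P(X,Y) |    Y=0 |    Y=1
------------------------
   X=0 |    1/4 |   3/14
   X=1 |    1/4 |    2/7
1.9926 bits

Joint entropy is H(X,Y) = -Σ_{x,y} p(x,y) log p(x,y).

Summing over all non-zero entries:
H(X,Y) = -[1/4·log_2(1/4) + 3/14·log_2(3/14) + 1/4·log_2(1/4) + 2/7·log_2(2/7)]
H(X,Y) = 1.9926 bits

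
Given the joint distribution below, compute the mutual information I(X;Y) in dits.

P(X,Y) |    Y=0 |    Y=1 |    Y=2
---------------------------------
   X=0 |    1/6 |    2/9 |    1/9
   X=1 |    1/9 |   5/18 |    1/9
0.0038 dits

Mutual information: I(X;Y) = H(X) + H(Y) - H(X,Y)

Marginals:
P(X) = (1/2, 1/2), H(X) = 0.3010 dits
P(Y) = (5/18, 1/2, 2/9), H(Y) = 0.4502 dits

Joint entropy: H(X,Y) = 0.7475 dits

I(X;Y) = 0.3010 + 0.4502 - 0.7475 = 0.0038 dits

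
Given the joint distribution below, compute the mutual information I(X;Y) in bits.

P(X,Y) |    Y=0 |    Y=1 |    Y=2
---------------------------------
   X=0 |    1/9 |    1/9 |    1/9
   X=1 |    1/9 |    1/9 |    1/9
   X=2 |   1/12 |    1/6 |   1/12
0.0185 bits

Mutual information: I(X;Y) = H(X) + H(Y) - H(X,Y)

Marginals:
P(X) = (1/3, 1/3, 1/3), H(X) = 1.5850 bits
P(Y) = (11/36, 7/18, 11/36), H(Y) = 1.5752 bits

Joint entropy: H(X,Y) = 3.1416 bits

I(X;Y) = 1.5850 + 1.5752 - 3.1416 = 0.0185 bits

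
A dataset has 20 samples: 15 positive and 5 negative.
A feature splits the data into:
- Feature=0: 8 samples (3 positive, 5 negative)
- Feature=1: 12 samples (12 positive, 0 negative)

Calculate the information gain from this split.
0.4295 bits

Information Gain = H(Y) - H(Y|Feature)

Before split:
P(positive) = 15/20 = 0.7500
H(Y) = 0.8113 bits

After split:
Feature=0: H = 0.9544 bits (weight = 8/20)
Feature=1: H = 0.0000 bits (weight = 12/20)
H(Y|Feature) = (8/20)×0.9544 + (12/20)×0.0000 = 0.3818 bits

Information Gain = 0.8113 - 0.3818 = 0.4295 bits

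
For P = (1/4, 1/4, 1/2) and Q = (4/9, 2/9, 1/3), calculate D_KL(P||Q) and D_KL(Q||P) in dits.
D_KL(P||Q) = 0.0384, D_KL(Q||P) = 0.0410

KL divergence is not symmetric: D_KL(P||Q) ≠ D_KL(Q||P) in general.

D_KL(P||Q) = 0.0384 dits
D_KL(Q||P) = 0.0410 dits

No, they are not equal!

This asymmetry is why KL divergence is not a true distance metric.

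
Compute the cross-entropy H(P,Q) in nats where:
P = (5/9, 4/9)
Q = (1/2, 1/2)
0.6931 nats

Cross-entropy: H(P,Q) = -Σ p(x) log q(x)

Alternatively: H(P,Q) = H(P) + D_KL(P||Q)
H(P) = 0.6870 nats
D_KL(P||Q) = 0.0062 nats

H(P,Q) = 0.6870 + 0.0062 = 0.6931 nats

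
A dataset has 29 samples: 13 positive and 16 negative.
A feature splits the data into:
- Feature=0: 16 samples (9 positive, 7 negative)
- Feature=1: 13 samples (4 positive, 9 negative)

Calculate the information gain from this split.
0.0476 bits

Information Gain = H(Y) - H(Y|Feature)

Before split:
P(positive) = 13/29 = 0.4483
H(Y) = 0.9923 bits

After split:
Feature=0: H = 0.9887 bits (weight = 16/29)
Feature=1: H = 0.8905 bits (weight = 13/29)
H(Y|Feature) = (16/29)×0.9887 + (13/29)×0.8905 = 0.9447 bits

Information Gain = 0.9923 - 0.9447 = 0.0476 bits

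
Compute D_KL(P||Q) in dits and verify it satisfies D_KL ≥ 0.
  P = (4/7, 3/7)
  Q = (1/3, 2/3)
0.0515 dits

KL divergence satisfies the Gibbs inequality: D_KL(P||Q) ≥ 0 for all distributions P, Q.

D_KL(P||Q) = Σ p(x) log(p(x)/q(x))
Term by term:
  x=0: 4/7 × log_10[(4/7)/(1/3)] = 0.1338
  x=1: 3/7 × log_10[(3/7)/(2/3)] = -0.0822
D_KL(P||Q) = 0.0515 dits

D_KL(P||Q) = 0.0515 ≥ 0 ✓

This non-negativity is a fundamental property: relative entropy cannot be negative because it measures how different Q is from P.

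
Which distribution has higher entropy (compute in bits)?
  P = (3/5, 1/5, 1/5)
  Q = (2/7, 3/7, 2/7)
Q

Computing entropies in bits:
H(P) = 1.3710
H(Q) = 1.5567

Distribution Q has higher entropy.

Intuition: The distribution closer to uniform (more spread out) has higher entropy.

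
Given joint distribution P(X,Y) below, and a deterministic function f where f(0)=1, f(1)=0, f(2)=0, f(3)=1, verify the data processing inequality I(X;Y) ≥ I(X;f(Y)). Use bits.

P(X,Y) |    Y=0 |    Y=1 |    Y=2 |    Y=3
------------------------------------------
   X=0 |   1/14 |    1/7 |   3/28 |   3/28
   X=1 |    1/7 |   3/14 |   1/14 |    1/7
I(X;Y) = 0.0220, I(X;f(Y)) = 0.0049, inequality holds: 0.0220 ≥ 0.0049

Data Processing Inequality: For any Markov chain X → Y → Z, we have I(X;Y) ≥ I(X;Z).

Here Z = f(Y) is a deterministic function of Y, forming X → Y → Z.

Original I(X;Y) = 0.0220 bits

After applying f:
P(X,Z) where Z=f(Y):
- P(X,Z=0) = P(X,Y=1) + P(X,Y=2)
- P(X,Z=1) = P(X,Y=0) + P(X,Y=3)

I(X;Z) = I(X;f(Y)) = 0.0049 bits

Verification: 0.0220 ≥ 0.0049 ✓

Information cannot be created by processing; the function f can only lose information about X.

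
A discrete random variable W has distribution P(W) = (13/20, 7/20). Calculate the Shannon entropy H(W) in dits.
0.2812 dits

Shannon entropy is H(X) = -Σ p(x) log p(x).

For P = (13/20, 7/20):
H = -13/20 × log_10(13/20) -7/20 × log_10(7/20)
H = 0.2812 dits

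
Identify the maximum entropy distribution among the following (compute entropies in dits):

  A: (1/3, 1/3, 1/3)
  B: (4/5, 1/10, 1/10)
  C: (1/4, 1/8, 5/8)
A

For a discrete distribution over n outcomes, entropy is maximized by the uniform distribution.

Computing entropies:
H(A) = 0.4771 dits
H(B) = 0.2775 dits
H(C) = 0.3910 dits

The uniform distribution (where all probabilities equal 1/3) achieves the maximum entropy of log_10(3) = 0.4771 dits.

Distribution A has the highest entropy.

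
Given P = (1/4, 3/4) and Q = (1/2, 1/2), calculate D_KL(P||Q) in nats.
0.1308 nats

KL divergence: D_KL(P||Q) = Σ p(x) log(p(x)/q(x))

Computing term by term:
  x=0: 1/4 × log_e[(1/4)/(1/2)] = 1/4 × -0.6931 = -0.1733
  x=1: 3/4 × log_e[(3/4)/(1/2)] = 3/4 × 0.4055 = 0.3041

D_KL(P||Q) = 0.1308 nats

Note: KL divergence is always non-negative and equals 0 iff P = Q.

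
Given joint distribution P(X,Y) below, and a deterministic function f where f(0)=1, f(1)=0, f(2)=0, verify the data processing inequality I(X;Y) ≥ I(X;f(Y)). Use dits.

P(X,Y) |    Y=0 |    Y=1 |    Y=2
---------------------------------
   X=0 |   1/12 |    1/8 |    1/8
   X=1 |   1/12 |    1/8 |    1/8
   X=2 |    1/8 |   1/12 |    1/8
I(X;Y) = 0.0049, I(X;f(Y)) = 0.0036, inequality holds: 0.0049 ≥ 0.0036

Data Processing Inequality: For any Markov chain X → Y → Z, we have I(X;Y) ≥ I(X;Z).

Here Z = f(Y) is a deterministic function of Y, forming X → Y → Z.

Original I(X;Y) = 0.0049 dits

After applying f:
P(X,Z) where Z=f(Y):
- P(X,Z=0) = P(X,Y=1) + P(X,Y=2)
- P(X,Z=1) = P(X,Y=0)

I(X;Z) = I(X;f(Y)) = 0.0036 dits

Verification: 0.0049 ≥ 0.0036 ✓

Information cannot be created by processing; the function f can only lose information about X.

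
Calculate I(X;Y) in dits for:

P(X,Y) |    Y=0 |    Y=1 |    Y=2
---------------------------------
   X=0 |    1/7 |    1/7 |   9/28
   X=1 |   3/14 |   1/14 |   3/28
0.0227 dits

Mutual information: I(X;Y) = H(X) + H(Y) - H(X,Y)

Marginals:
P(X) = (17/28, 11/28), H(X) = 0.2910 dits
P(Y) = (5/14, 3/14, 3/7), H(Y) = 0.4608 dits

Joint entropy: H(X,Y) = 0.7291 dits

I(X;Y) = 0.2910 + 0.4608 - 0.7291 = 0.0227 dits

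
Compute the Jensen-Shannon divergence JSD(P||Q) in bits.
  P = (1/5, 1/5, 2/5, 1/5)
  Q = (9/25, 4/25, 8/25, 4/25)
0.0231 bits

Jensen-Shannon divergence is:
JSD(P||Q) = 0.5 × D_KL(P||M) + 0.5 × D_KL(Q||M)
where M = 0.5 × (P + Q) is the mixture distribution.

M = 0.5 × (1/5, 1/5, 2/5, 1/5) + 0.5 × (9/25, 4/25, 8/25, 4/25) = (7/25, 0.18, 9/25, 0.18)

D_KL(P||M) = 0.0245 bits
D_KL(Q||M) = 0.0218 bits

JSD(P||Q) = 0.5 × 0.0245 + 0.5 × 0.0218 = 0.0231 bits

Unlike KL divergence, JSD is symmetric and bounded: 0 ≤ JSD ≤ log(2).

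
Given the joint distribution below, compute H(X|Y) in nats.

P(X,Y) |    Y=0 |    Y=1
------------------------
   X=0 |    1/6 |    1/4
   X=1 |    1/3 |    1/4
0.6648 nats

Using the chain rule: H(X|Y) = H(X,Y) - H(Y)

First, compute H(X,Y) = 1.3580 nats

Marginal P(Y) = (1/2, 1/2)
H(Y) = 0.6931 nats

H(X|Y) = H(X,Y) - H(Y) = 1.3580 - 0.6931 = 0.6648 nats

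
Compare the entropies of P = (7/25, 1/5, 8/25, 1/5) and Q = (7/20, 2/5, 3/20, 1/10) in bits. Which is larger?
P

Computing entropies in bits:
H(P) = 1.9690
H(Q) = 1.8016

Distribution P has higher entropy.

Intuition: The distribution closer to uniform (more spread out) has higher entropy.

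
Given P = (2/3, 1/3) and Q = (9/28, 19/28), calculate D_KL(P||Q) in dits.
0.1083 dits

KL divergence: D_KL(P||Q) = Σ p(x) log(p(x)/q(x))

Computing term by term:
  x=0: 2/3 × log_10[(2/3)/(9/28)] = 2/3 × 0.3168 = 0.2112
  x=1: 1/3 × log_10[(1/3)/(19/28)] = 1/3 × -0.3087 = -0.1029

D_KL(P||Q) = 0.1083 dits

Note: KL divergence is always non-negative and equals 0 iff P = Q.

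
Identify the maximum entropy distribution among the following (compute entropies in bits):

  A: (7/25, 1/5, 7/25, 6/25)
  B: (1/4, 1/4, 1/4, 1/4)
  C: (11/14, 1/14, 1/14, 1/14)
B

For a discrete distribution over n outcomes, entropy is maximized by the uniform distribution.

Computing entropies:
H(A) = 1.9870 bits
H(B) = 2.0000 bits
H(C) = 1.0892 bits

The uniform distribution (where all probabilities equal 1/4) achieves the maximum entropy of log_2(4) = 2.0000 bits.

Distribution B has the highest entropy.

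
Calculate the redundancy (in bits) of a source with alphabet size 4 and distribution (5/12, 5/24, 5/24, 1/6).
0.1000 bits

Redundancy measures how far a source is from maximum entropy:
R = H_max - H(X)

Maximum entropy for 4 symbols: H_max = log_2(4) = 2.0000 bits
Actual entropy: H(X) = 1.9000 bits
Redundancy: R = 2.0000 - 1.9000 = 0.1000 bits

This redundancy represents potential for compression: the source could be compressed by 0.1000 bits per symbol.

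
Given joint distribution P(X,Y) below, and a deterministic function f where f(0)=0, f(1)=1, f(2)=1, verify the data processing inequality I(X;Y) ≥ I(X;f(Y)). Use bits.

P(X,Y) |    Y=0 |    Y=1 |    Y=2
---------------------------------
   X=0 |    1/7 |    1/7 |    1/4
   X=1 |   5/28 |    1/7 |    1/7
I(X;Y) = 0.0205, I(X;f(Y)) = 0.0114, inequality holds: 0.0205 ≥ 0.0114

Data Processing Inequality: For any Markov chain X → Y → Z, we have I(X;Y) ≥ I(X;Z).

Here Z = f(Y) is a deterministic function of Y, forming X → Y → Z.

Original I(X;Y) = 0.0205 bits

After applying f:
P(X,Z) where Z=f(Y):
- P(X,Z=0) = P(X,Y=0)
- P(X,Z=1) = P(X,Y=1) + P(X,Y=2)

I(X;Z) = I(X;f(Y)) = 0.0114 bits

Verification: 0.0205 ≥ 0.0114 ✓

Information cannot be created by processing; the function f can only lose information about X.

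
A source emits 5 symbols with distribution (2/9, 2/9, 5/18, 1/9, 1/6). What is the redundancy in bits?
0.0611 bits

Redundancy measures how far a source is from maximum entropy:
R = H_max - H(X)

Maximum entropy for 5 symbols: H_max = log_2(5) = 2.3219 bits
Actual entropy: H(X) = 2.2608 bits
Redundancy: R = 2.3219 - 2.2608 = 0.0611 bits

This redundancy represents potential for compression: the source could be compressed by 0.0611 bits per symbol.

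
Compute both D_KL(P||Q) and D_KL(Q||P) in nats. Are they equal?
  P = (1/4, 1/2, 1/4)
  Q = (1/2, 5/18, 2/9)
D_KL(P||Q) = 0.1501, D_KL(Q||P) = 0.1571

KL divergence is not symmetric: D_KL(P||Q) ≠ D_KL(Q||P) in general.

D_KL(P||Q) = 0.1501 nats
D_KL(Q||P) = 0.1571 nats

No, they are not equal!

This asymmetry is why KL divergence is not a true distance metric.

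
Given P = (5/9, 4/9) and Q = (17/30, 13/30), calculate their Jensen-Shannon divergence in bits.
0.0001 bits

Jensen-Shannon divergence is:
JSD(P||Q) = 0.5 × D_KL(P||M) + 0.5 × D_KL(Q||M)
where M = 0.5 × (P + Q) is the mixture distribution.

M = 0.5 × (5/9, 4/9) + 0.5 × (17/30, 13/30) = (0.561111, 0.438889)

D_KL(P||M) = 0.0001 bits
D_KL(Q||M) = 0.0001 bits

JSD(P||Q) = 0.5 × 0.0001 + 0.5 × 0.0001 = 0.0001 bits

Unlike KL divergence, JSD is symmetric and bounded: 0 ≤ JSD ≤ log(2).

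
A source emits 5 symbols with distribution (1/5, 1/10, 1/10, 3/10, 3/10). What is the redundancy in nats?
0.1046 nats

Redundancy measures how far a source is from maximum entropy:
R = H_max - H(X)

Maximum entropy for 5 symbols: H_max = log_e(5) = 1.6094 nats
Actual entropy: H(X) = 1.5048 nats
Redundancy: R = 1.6094 - 1.5048 = 0.1046 nats

This redundancy represents potential for compression: the source could be compressed by 0.1046 nats per symbol.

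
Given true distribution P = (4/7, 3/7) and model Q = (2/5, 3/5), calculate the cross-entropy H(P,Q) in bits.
1.0712 bits

Cross-entropy: H(P,Q) = -Σ p(x) log q(x)

Alternatively: H(P,Q) = H(P) + D_KL(P||Q)
H(P) = 0.9852 bits
D_KL(P||Q) = 0.0860 bits

H(P,Q) = 0.9852 + 0.0860 = 1.0712 bits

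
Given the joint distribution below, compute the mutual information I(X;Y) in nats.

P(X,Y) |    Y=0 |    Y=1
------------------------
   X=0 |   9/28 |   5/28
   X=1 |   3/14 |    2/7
0.0233 nats

Mutual information: I(X;Y) = H(X) + H(Y) - H(X,Y)

Marginals:
P(X) = (1/2, 1/2), H(X) = 0.6931 nats
P(Y) = (15/28, 13/28), H(Y) = 0.6906 nats

Joint entropy: H(X,Y) = 1.3605 nats

I(X;Y) = 0.6931 + 0.6906 - 1.3605 = 0.0233 nats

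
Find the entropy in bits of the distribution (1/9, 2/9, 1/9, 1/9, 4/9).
2.0588 bits

Shannon entropy is H(X) = -Σ p(x) log p(x).

For P = (1/9, 2/9, 1/9, 1/9, 4/9):
H = -1/9 × log_2(1/9) -2/9 × log_2(2/9) -1/9 × log_2(1/9) -1/9 × log_2(1/9) -4/9 × log_2(4/9)
H = 2.0588 bits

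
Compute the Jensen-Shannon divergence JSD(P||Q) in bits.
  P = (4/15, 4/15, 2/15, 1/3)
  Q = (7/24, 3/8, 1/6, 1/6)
0.0288 bits

Jensen-Shannon divergence is:
JSD(P||Q) = 0.5 × D_KL(P||M) + 0.5 × D_KL(Q||M)
where M = 0.5 × (P + Q) is the mixture distribution.

M = 0.5 × (4/15, 4/15, 2/15, 1/3) + 0.5 × (7/24, 3/8, 1/6, 1/6) = (0.279167, 0.320833, 3/20, 1/4)

D_KL(P||M) = 0.0269 bits
D_KL(Q||M) = 0.0307 bits

JSD(P||Q) = 0.5 × 0.0269 + 0.5 × 0.0307 = 0.0288 bits

Unlike KL divergence, JSD is symmetric and bounded: 0 ≤ JSD ≤ log(2).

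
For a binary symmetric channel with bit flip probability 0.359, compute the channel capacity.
0.0582 bits

For a binary symmetric channel (BSC) with error probability p:
Capacity C = 1 - H(p) bits per symbol

where H(p) = -p log₂(p) - (1-p) log₂(1-p) is the binary entropy function.

H(0.359) = 0.9418 bits
C = 1 - 0.9418 = 0.0582 bits per symbol

This means we can reliably transmit up to 0.0582 bits of information per channel use.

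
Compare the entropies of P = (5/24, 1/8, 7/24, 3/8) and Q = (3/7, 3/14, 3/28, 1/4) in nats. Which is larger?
P

Computing entropies in nats:
H(P) = 1.3139
H(Q) = 1.2791

Distribution P has higher entropy.

Intuition: The distribution closer to uniform (more spread out) has higher entropy.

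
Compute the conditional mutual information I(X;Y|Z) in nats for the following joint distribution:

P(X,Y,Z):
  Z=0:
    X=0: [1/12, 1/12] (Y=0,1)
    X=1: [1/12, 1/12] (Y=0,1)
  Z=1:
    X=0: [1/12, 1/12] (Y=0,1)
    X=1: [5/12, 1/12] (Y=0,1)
0.0341 nats

Conditional mutual information: I(X;Y|Z) = H(X|Z) + H(Y|Z) - H(X,Y|Z)

H(Z) = 0.6365
H(X,Z) = 1.2425 → H(X|Z) = 0.6059
H(Y,Z) = 1.2425 → H(Y|Z) = 0.6059
H(X,Y,Z) = 1.8143 → H(X,Y|Z) = 1.1778

I(X;Y|Z) = 0.6059 + 0.6059 - 1.1778 = 0.0341 nats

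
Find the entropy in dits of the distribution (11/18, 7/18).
0.2902 dits

Shannon entropy is H(X) = -Σ p(x) log p(x).

For P = (11/18, 7/18):
H = -11/18 × log_10(11/18) -7/18 × log_10(7/18)
H = 0.2902 dits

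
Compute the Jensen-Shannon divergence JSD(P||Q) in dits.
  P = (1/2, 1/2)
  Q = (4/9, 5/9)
0.0007 dits

Jensen-Shannon divergence is:
JSD(P||Q) = 0.5 × D_KL(P||M) + 0.5 × D_KL(Q||M)
where M = 0.5 × (P + Q) is the mixture distribution.

M = 0.5 × (1/2, 1/2) + 0.5 × (4/9, 5/9) = (17/36, 19/36)

D_KL(P||M) = 0.0007 dits
D_KL(Q||M) = 0.0007 dits

JSD(P||Q) = 0.5 × 0.0007 + 0.5 × 0.0007 = 0.0007 dits

Unlike KL divergence, JSD is symmetric and bounded: 0 ≤ JSD ≤ log(2).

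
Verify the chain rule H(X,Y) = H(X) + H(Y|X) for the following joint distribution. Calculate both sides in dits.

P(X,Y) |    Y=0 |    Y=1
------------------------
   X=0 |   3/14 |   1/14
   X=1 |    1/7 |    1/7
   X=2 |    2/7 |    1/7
H(X,Y) = 0.7429, H(X) = 0.4686, H(Y|X) = 0.2743 (all in dits)

Chain rule: H(X,Y) = H(X) + H(Y|X)

Left side — joint entropy directly:
H(X,Y) = -Σ p(x,y) log p(x,y) = 0.7429 dits

Right side — compute H(Y|X) from the conditional distributions:
P(X) = (2/7, 2/7, 3/7), so H(X) = 0.4686 dits
H(Y|X) = Σ_x P(X=x) · H(Y|X=x):
  P(Y|X=0) = (3/4, 1/4), H(Y|X=0) = 0.2442, weight P(X=0) = 2/7
  P(Y|X=1) = (1/2, 1/2), H(Y|X=1) = 0.3010, weight P(X=1) = 2/7
  P(Y|X=2) = (2/3, 1/3), H(Y|X=2) = 0.2764, weight P(X=2) = 3/7
H(Y|X) = 0.2743 dits

H(X) + H(Y|X) = 0.4686 + 0.2743 = 0.7429 dits

Both sides equal 0.7429 dits. ✓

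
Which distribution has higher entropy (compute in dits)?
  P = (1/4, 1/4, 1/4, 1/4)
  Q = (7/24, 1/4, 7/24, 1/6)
P

Computing entropies in dits:
H(P) = 0.6021
H(Q) = 0.5924

Distribution P has higher entropy.

Intuition: The distribution closer to uniform (more spread out) has higher entropy.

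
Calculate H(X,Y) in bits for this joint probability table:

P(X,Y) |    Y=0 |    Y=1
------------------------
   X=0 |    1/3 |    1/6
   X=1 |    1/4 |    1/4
1.9591 bits

Joint entropy is H(X,Y) = -Σ_{x,y} p(x,y) log p(x,y).

Summing over all non-zero entries:
H(X,Y) = -[1/3·log_2(1/3) + 1/6·log_2(1/6) + 1/4·log_2(1/4) + 1/4·log_2(1/4)]
H(X,Y) = 1.9591 bits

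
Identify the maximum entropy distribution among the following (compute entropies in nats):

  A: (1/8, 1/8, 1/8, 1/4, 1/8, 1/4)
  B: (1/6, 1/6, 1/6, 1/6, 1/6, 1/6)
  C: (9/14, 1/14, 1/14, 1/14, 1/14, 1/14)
B

For a discrete distribution over n outcomes, entropy is maximized by the uniform distribution.

Computing entropies:
H(A) = 1.7329 nats
H(B) = 1.7918 nats
H(C) = 1.2266 nats

The uniform distribution (where all probabilities equal 1/6) achieves the maximum entropy of log_e(6) = 1.7918 nats.

Distribution B has the highest entropy.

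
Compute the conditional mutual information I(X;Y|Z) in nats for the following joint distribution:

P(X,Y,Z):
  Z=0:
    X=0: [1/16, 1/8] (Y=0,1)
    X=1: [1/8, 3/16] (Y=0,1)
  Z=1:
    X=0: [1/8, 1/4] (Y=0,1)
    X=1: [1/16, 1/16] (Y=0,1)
0.0066 nats

Conditional mutual information: I(X;Y|Z) = H(X|Z) + H(Y|Z) - H(X,Y|Z)

H(Z) = 0.6931
H(X,Z) = 1.3051 → H(X|Z) = 0.6119
H(Y,Z) = 1.3547 → H(Y|Z) = 0.6616
H(X,Y,Z) = 1.9601 → H(X,Y|Z) = 1.2669

I(X;Y|Z) = 0.6119 + 0.6616 - 1.2669 = 0.0066 nats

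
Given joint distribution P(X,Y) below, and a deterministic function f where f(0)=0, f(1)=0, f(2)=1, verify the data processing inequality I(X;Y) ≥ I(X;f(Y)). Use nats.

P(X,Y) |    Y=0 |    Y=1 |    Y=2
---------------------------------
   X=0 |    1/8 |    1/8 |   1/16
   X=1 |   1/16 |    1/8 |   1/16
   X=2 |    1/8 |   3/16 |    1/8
I(X;Y) = 0.0101, I(X;f(Y)) = 0.0036, inequality holds: 0.0101 ≥ 0.0036

Data Processing Inequality: For any Markov chain X → Y → Z, we have I(X;Y) ≥ I(X;Z).

Here Z = f(Y) is a deterministic function of Y, forming X → Y → Z.

Original I(X;Y) = 0.0101 nats

After applying f:
P(X,Z) where Z=f(Y):
- P(X,Z=0) = P(X,Y=0) + P(X,Y=1)
- P(X,Z=1) = P(X,Y=2)

I(X;Z) = I(X;f(Y)) = 0.0036 nats

Verification: 0.0101 ≥ 0.0036 ✓

Information cannot be created by processing; the function f can only lose information about X.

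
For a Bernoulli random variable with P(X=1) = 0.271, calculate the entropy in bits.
0.8429 bits

The binary entropy function is:
H(p) = -p log(p) - (1-p) log(1-p)

H(0.271) = -0.271 × log_2(0.271) - 0.729 × log_2(0.729)
H(0.271) = 0.8429 bits

Note: Binary entropy is maximized at p=0.5 (H=1 bit) and minimized at p=0 or p=1 (H=0).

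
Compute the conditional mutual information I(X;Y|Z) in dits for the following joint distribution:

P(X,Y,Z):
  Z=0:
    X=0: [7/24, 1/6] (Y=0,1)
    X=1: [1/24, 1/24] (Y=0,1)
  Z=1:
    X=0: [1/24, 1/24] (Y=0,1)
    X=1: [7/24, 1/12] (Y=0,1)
0.0065 dits

Conditional mutual information: I(X;Y|Z) = H(X|Z) + H(Y|Z) - H(X,Y|Z)

H(Z) = 0.2995
H(X,Z) = 0.4949 → H(X|Z) = 0.1954
H(Y,Z) = 0.5729 → H(Y|Z) = 0.2734
H(X,Y,Z) = 0.7618 → H(X,Y|Z) = 0.4623

I(X;Y|Z) = 0.1954 + 0.2734 - 0.4623 = 0.0065 dits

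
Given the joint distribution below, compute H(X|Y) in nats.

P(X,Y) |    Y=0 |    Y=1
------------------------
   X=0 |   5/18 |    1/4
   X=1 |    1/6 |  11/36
0.6763 nats

Using the chain rule: H(X|Y) = H(X,Y) - H(Y)

First, compute H(X,Y) = 1.3633 nats

Marginal P(Y) = (4/9, 5/9)
H(Y) = 0.6870 nats

H(X|Y) = H(X,Y) - H(Y) = 1.3633 - 0.6870 = 0.6763 nats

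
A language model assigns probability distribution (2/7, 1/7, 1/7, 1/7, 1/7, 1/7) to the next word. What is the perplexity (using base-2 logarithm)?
5.7423

Perplexity is 2^H (or exp(H) for natural log).

First, H = -Σ p log p = 2.5216 bits
Perplexity = 2^2.5216 = 5.7423

Interpretation: The model's uncertainty is equivalent to choosing uniformly among 5.7 options.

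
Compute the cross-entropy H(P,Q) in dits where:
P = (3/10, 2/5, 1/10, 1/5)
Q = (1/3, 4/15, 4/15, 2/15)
0.6052 dits

Cross-entropy: H(P,Q) = -Σ p(x) log q(x)

Alternatively: H(P,Q) = H(P) + D_KL(P||Q)
H(P) = 0.5558 dits
D_KL(P||Q) = 0.0493 dits

H(P,Q) = 0.5558 + 0.0493 = 0.6052 dits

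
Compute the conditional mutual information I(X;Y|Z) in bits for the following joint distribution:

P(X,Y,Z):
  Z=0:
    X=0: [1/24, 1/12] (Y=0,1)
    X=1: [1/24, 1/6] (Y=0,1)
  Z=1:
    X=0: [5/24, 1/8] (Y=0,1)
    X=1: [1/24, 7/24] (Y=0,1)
0.1422 bits

Conditional mutual information: I(X;Y|Z) = H(X|Z) + H(Y|Z) - H(X,Y|Z)

H(Z) = 0.9183
H(X,Z) = 1.9031 → H(X|Z) = 0.9848
H(Y,Z) = 1.8250 → H(Y|Z) = 0.9067
H(X,Y,Z) = 2.6676 → H(X,Y|Z) = 1.7493

I(X;Y|Z) = 0.9848 + 0.9067 - 1.7493 = 0.1422 bits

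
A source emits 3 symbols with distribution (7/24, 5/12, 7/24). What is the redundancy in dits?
0.0066 dits

Redundancy measures how far a source is from maximum entropy:
R = H_max - H(X)

Maximum entropy for 3 symbols: H_max = log_10(3) = 0.4771 dits
Actual entropy: H(X) = 0.4706 dits
Redundancy: R = 0.4771 - 0.4706 = 0.0066 dits

This redundancy represents potential for compression: the source could be compressed by 0.0066 dits per symbol.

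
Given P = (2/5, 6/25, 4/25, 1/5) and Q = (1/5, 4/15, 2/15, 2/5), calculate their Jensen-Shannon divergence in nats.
0.0349 nats

Jensen-Shannon divergence is:
JSD(P||Q) = 0.5 × D_KL(P||M) + 0.5 × D_KL(Q||M)
where M = 0.5 × (P + Q) is the mixture distribution.

M = 0.5 × (2/5, 6/25, 4/25, 1/5) + 0.5 × (1/5, 4/15, 2/15, 2/5) = (3/10, 0.253333, 0.146667, 3/10)

D_KL(P||M) = 0.0349 nats
D_KL(Q||M) = 0.0349 nats

JSD(P||Q) = 0.5 × 0.0349 + 0.5 × 0.0349 = 0.0349 nats

Unlike KL divergence, JSD is symmetric and bounded: 0 ≤ JSD ≤ log(2).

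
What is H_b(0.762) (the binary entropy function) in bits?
0.7917 bits

The binary entropy function is:
H(p) = -p log(p) - (1-p) log(1-p)

H(0.762) = -0.762 × log_2(0.762) - 0.238 × log_2(0.238)
H(0.762) = 0.7917 bits

Note: Binary entropy is maximized at p=0.5 (H=1 bit) and minimized at p=0 or p=1 (H=0).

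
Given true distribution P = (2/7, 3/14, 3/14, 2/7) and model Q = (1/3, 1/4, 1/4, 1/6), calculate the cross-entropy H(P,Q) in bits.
2.0486 bits

Cross-entropy: H(P,Q) = -Σ p(x) log q(x)

Alternatively: H(P,Q) = H(P) + D_KL(P||Q)
H(P) = 1.9852 bits
D_KL(P||Q) = 0.0633 bits

H(P,Q) = 1.9852 + 0.0633 = 2.0486 bits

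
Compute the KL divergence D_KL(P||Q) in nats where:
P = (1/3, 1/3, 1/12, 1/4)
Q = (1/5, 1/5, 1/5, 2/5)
0.1501 nats

KL divergence: D_KL(P||Q) = Σ p(x) log(p(x)/q(x))

Computing term by term:
  x=0: 1/3 × log_e[(1/3)/(1/5)] = 1/3 × 0.5108 = 0.1703
  x=1: 1/3 × log_e[(1/3)/(1/5)] = 1/3 × 0.5108 = 0.1703
  x=2: 1/12 × log_e[(1/12)/(1/5)] = 1/12 × -0.8755 = -0.0730
  x=3: 1/4 × log_e[(1/4)/(2/5)] = 1/4 × -0.4700 = -0.1175

D_KL(P||Q) = 0.1501 nats

Note: KL divergence is always non-negative and equals 0 iff P = Q.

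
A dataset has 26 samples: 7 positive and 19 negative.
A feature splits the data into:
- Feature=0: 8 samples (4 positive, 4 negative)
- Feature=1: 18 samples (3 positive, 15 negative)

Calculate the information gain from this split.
0.0827 bits

Information Gain = H(Y) - H(Y|Feature)

Before split:
P(positive) = 7/26 = 0.2692
H(Y) = 0.8404 bits

After split:
Feature=0: H = 1.0000 bits (weight = 8/26)
Feature=1: H = 0.6500 bits (weight = 18/26)
H(Y|Feature) = (8/26)×1.0000 + (18/26)×0.6500 = 0.7577 bits

Information Gain = 0.8404 - 0.7577 = 0.0827 bits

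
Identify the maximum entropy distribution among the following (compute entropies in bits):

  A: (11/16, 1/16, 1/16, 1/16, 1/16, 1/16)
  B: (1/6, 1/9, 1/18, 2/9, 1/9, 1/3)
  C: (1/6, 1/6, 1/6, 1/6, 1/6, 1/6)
C

For a discrete distribution over n outcomes, entropy is maximized by the uniform distribution.

Computing entropies:
H(A) = 1.6216 bits
H(B) = 2.3774 bits
H(C) = 2.5850 bits

The uniform distribution (where all probabilities equal 1/6) achieves the maximum entropy of log_2(6) = 2.5850 bits.

Distribution C has the highest entropy.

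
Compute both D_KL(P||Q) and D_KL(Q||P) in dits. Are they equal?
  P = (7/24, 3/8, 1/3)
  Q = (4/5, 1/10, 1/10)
D_KL(P||Q) = 0.2617, D_KL(Q||P) = 0.2409

KL divergence is not symmetric: D_KL(P||Q) ≠ D_KL(Q||P) in general.

D_KL(P||Q) = 0.2617 dits
D_KL(Q||P) = 0.2409 dits

No, they are not equal!

This asymmetry is why KL divergence is not a true distance metric.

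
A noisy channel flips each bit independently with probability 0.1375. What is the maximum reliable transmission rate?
0.4223 bits

For a binary symmetric channel (BSC) with error probability p:
Capacity C = 1 - H(p) bits per symbol

where H(p) = -p log₂(p) - (1-p) log₂(1-p) is the binary entropy function.

H(0.1375) = 0.5777 bits
C = 1 - 0.5777 = 0.4223 bits per symbol

This means we can reliably transmit up to 0.4223 bits of information per channel use.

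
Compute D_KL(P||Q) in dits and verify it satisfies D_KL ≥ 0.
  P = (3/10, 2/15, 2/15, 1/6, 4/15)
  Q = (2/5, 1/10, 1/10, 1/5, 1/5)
0.0160 dits

KL divergence satisfies the Gibbs inequality: D_KL(P||Q) ≥ 0 for all distributions P, Q.

D_KL(P||Q) = Σ p(x) log(p(x)/q(x))
Term by term:
  x=0: 3/10 × log_10[(3/10)/(2/5)] = -0.0375
  x=1: 2/15 × log_10[(2/15)/(1/10)] = 0.0167
  x=2: 2/15 × log_10[(2/15)/(1/10)] = 0.0167
  x=3: 1/6 × log_10[(1/6)/(1/5)] = -0.0132
  x=4: 4/15 × log_10[(4/15)/(1/5)] = 0.0333
D_KL(P||Q) = 0.0160 dits

D_KL(P||Q) = 0.0160 ≥ 0 ✓

This non-negativity is a fundamental property: relative entropy cannot be negative because it measures how different Q is from P.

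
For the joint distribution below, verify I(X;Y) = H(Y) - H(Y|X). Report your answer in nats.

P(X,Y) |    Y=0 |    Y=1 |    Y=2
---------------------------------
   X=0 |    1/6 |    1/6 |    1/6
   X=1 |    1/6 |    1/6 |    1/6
I(X;Y) = 0.0000 nats

Mutual information has multiple equivalent forms:
- I(X;Y) = H(X) - H(X|Y)
- I(X;Y) = H(Y) - H(Y|X)
- I(X;Y) = H(X) + H(Y) - H(X,Y)

Computing all quantities:
H(X) = 0.6931, H(Y) = 1.0986, H(X,Y) = 1.7918
H(X|Y) = 0.6931, H(Y|X) = 1.0986

Verification:
H(X) - H(X|Y) = 0.6931 - 0.6931 = 0.0000
H(Y) - H(Y|X) = 1.0986 - 1.0986 = 0.0000
H(X) + H(Y) - H(X,Y) = 0.6931 + 1.0986 - 1.7918 = 0.0000

All forms give I(X;Y) = 0.0000 nats. ✓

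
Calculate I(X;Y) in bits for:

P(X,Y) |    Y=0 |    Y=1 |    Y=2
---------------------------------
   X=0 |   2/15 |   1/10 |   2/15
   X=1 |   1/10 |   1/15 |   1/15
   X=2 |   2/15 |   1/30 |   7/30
0.0658 bits

Mutual information: I(X;Y) = H(X) + H(Y) - H(X,Y)

Marginals:
P(X) = (11/30, 7/30, 2/5), H(X) = 1.5494 bits
P(Y) = (11/30, 1/5, 13/30), H(Y) = 1.5179 bits

Joint entropy: H(X,Y) = 3.0015 bits

I(X;Y) = 1.5494 + 1.5179 - 3.0015 = 0.0658 bits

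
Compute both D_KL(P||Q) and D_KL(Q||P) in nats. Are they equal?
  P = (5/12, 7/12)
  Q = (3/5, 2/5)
D_KL(P||Q) = 0.0682, D_KL(Q||P) = 0.0679

KL divergence is not symmetric: D_KL(P||Q) ≠ D_KL(Q||P) in general.

D_KL(P||Q) = 0.0682 nats
D_KL(Q||P) = 0.0679 nats

No, they are not equal!

This asymmetry is why KL divergence is not a true distance metric.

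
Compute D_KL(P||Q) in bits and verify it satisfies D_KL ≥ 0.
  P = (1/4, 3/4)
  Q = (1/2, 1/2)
0.1887 bits

KL divergence satisfies the Gibbs inequality: D_KL(P||Q) ≥ 0 for all distributions P, Q.

D_KL(P||Q) = Σ p(x) log(p(x)/q(x))
Term by term:
  x=0: 1/4 × log_2[(1/4)/(1/2)] = -0.2500
  x=1: 3/4 × log_2[(3/4)/(1/2)] = 0.4387
D_KL(P||Q) = 0.1887 bits

D_KL(P||Q) = 0.1887 ≥ 0 ✓

This non-negativity is a fundamental property: relative entropy cannot be negative because it measures how different Q is from P.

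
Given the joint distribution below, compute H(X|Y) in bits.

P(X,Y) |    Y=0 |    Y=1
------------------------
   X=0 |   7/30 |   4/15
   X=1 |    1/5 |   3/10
0.9967 bits

Using the chain rule: H(X|Y) = H(X,Y) - H(Y)

First, compute H(X,Y) = 1.9839 bits

Marginal P(Y) = (13/30, 17/30)
H(Y) = 0.9871 bits

H(X|Y) = H(X,Y) - H(Y) = 1.9839 - 0.9871 = 0.9967 bits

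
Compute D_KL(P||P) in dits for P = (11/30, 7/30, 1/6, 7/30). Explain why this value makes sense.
0.0000 dits

KL divergence satisfies the Gibbs inequality: D_KL(P||Q) ≥ 0 for all distributions P, Q.

D_KL(P||Q) = Σ p(x) log(p(x)/q(x))
Each term is p(x) × log_10(p(x)/p(x)) = p(x) × log_10(1) = 0, so the sum is 0.
D_KL(P||Q) = 0.0000 dits

When P = Q, the KL divergence is exactly 0, as there is no 'divergence' between identical distributions.

This non-negativity is a fundamental property: relative entropy cannot be negative because it measures how different Q is from P.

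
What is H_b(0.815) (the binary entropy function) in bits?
0.6909 bits

The binary entropy function is:
H(p) = -p log(p) - (1-p) log(1-p)

H(0.815) = -0.815 × log_2(0.815) - 0.185 × log_2(0.185)
H(0.815) = 0.6909 bits

Note: Binary entropy is maximized at p=0.5 (H=1 bit) and minimized at p=0 or p=1 (H=0).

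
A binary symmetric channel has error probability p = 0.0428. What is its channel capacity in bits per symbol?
0.7450 bits

For a binary symmetric channel (BSC) with error probability p:
Capacity C = 1 - H(p) bits per symbol

where H(p) = -p log₂(p) - (1-p) log₂(1-p) is the binary entropy function.

H(0.0428) = 0.2550 bits
C = 1 - 0.2550 = 0.7450 bits per symbol

This means we can reliably transmit up to 0.7450 bits of information per channel use.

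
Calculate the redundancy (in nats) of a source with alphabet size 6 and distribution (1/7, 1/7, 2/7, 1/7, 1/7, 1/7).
0.0439 nats

Redundancy measures how far a source is from maximum entropy:
R = H_max - H(X)

Maximum entropy for 6 symbols: H_max = log_e(6) = 1.7918 nats
Actual entropy: H(X) = 1.7479 nats
Redundancy: R = 1.7918 - 1.7479 = 0.0439 nats

This redundancy represents potential for compression: the source could be compressed by 0.0439 nats per symbol.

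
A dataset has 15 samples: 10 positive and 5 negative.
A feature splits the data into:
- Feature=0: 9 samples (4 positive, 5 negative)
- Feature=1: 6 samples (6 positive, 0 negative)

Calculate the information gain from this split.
0.3237 bits

Information Gain = H(Y) - H(Y|Feature)

Before split:
P(positive) = 10/15 = 0.6667
H(Y) = 0.9183 bits

After split:
Feature=0: H = 0.9911 bits (weight = 9/15)
Feature=1: H = 0.0000 bits (weight = 6/15)
H(Y|Feature) = (9/15)×0.9911 + (6/15)×0.0000 = 0.5946 bits

Information Gain = 0.9183 - 0.5946 = 0.3237 bits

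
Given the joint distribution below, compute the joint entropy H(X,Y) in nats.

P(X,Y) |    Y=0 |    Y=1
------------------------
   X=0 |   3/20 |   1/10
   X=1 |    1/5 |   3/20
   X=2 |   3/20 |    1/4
1.7524 nats

Joint entropy is H(X,Y) = -Σ_{x,y} p(x,y) log p(x,y).

Summing over all non-zero entries:
H(X,Y) = -[3/20·log_e(3/20) + 1/10·log_e(1/10) + 1/5·log_e(1/5) + 3/20·log_e(3/20) + 3/20·log_e(3/20) + 1/4·log_e(1/4)]
H(X,Y) = 1.7524 nats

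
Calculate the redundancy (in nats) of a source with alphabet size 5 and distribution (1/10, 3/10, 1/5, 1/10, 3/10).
0.1046 nats

Redundancy measures how far a source is from maximum entropy:
R = H_max - H(X)

Maximum entropy for 5 symbols: H_max = log_e(5) = 1.6094 nats
Actual entropy: H(X) = 1.5048 nats
Redundancy: R = 1.6094 - 1.5048 = 0.1046 nats

This redundancy represents potential for compression: the source could be compressed by 0.1046 nats per symbol.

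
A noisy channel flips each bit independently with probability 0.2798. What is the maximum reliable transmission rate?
0.1448 bits

For a binary symmetric channel (BSC) with error probability p:
Capacity C = 1 - H(p) bits per symbol

where H(p) = -p log₂(p) - (1-p) log₂(1-p) is the binary entropy function.

H(0.2798) = 0.8552 bits
C = 1 - 0.8552 = 0.1448 bits per symbol

This means we can reliably transmit up to 0.1448 bits of information per channel use.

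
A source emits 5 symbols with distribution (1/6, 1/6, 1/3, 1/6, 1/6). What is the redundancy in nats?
0.0487 nats

Redundancy measures how far a source is from maximum entropy:
R = H_max - H(X)

Maximum entropy for 5 symbols: H_max = log_e(5) = 1.6094 nats
Actual entropy: H(X) = 1.5607 nats
Redundancy: R = 1.6094 - 1.5607 = 0.0487 nats

This redundancy represents potential for compression: the source could be compressed by 0.0487 nats per symbol.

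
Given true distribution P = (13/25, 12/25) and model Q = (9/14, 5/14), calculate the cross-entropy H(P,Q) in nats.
0.7240 nats

Cross-entropy: H(P,Q) = -Σ p(x) log q(x)

Alternatively: H(P,Q) = H(P) + D_KL(P||Q)
H(P) = 0.6923 nats
D_KL(P||Q) = 0.0316 nats

H(P,Q) = 0.6923 + 0.0316 = 0.7240 nats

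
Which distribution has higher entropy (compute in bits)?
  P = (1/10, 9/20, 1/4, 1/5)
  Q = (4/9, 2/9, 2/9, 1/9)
Q

Computing entropies in bits:
H(P) = 1.8150
H(Q) = 1.8366

Distribution Q has higher entropy.

Intuition: The distribution closer to uniform (more spread out) has higher entropy.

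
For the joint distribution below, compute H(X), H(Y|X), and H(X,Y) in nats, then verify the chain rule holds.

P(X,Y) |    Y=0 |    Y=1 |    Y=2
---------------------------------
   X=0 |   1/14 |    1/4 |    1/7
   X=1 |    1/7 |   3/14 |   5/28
H(X,Y) = 1.7288, H(X) = 0.6906, H(Y|X) = 1.0382 (all in nats)

Chain rule: H(X,Y) = H(X) + H(Y|X)

Left side — joint entropy directly:
H(X,Y) = -Σ p(x,y) log p(x,y) = 1.7288 nats

Right side — compute H(Y|X) from the conditional distributions:
P(X) = (13/28, 15/28), so H(X) = 0.6906 nats
H(Y|X) = Σ_x P(X=x) · H(Y|X=x):
  P(Y|X=0) = (2/13, 7/13, 4/13), H(Y|X=0) = 0.9840, weight P(X=0) = 13/28
  P(Y|X=1) = (4/15, 2/5, 1/3), H(Y|X=1) = 1.0852, weight P(X=1) = 15/28
H(Y|X) = 1.0382 nats

H(X) + H(Y|X) = 0.6906 + 1.0382 = 1.7288 nats

Both sides equal 1.7288 nats. ✓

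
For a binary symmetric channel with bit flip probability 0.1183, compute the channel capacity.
0.4755 bits

For a binary symmetric channel (BSC) with error probability p:
Capacity C = 1 - H(p) bits per symbol

where H(p) = -p log₂(p) - (1-p) log₂(1-p) is the binary entropy function.

H(0.1183) = 0.5245 bits
C = 1 - 0.5245 = 0.4755 bits per symbol

This means we can reliably transmit up to 0.4755 bits of information per channel use.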